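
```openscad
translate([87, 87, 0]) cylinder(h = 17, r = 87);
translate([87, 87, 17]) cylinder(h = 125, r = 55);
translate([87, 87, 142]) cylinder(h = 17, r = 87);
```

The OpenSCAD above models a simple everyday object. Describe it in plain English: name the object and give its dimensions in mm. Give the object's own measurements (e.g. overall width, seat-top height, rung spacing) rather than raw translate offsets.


A spool: two coaxial disc flanges of radius 87 mm and thickness 17 mm, joined by a core cylinder of radius 55 mm and height 125 mm. The lower flange rests on z = 0 and the three cylinders share a vertical axis.


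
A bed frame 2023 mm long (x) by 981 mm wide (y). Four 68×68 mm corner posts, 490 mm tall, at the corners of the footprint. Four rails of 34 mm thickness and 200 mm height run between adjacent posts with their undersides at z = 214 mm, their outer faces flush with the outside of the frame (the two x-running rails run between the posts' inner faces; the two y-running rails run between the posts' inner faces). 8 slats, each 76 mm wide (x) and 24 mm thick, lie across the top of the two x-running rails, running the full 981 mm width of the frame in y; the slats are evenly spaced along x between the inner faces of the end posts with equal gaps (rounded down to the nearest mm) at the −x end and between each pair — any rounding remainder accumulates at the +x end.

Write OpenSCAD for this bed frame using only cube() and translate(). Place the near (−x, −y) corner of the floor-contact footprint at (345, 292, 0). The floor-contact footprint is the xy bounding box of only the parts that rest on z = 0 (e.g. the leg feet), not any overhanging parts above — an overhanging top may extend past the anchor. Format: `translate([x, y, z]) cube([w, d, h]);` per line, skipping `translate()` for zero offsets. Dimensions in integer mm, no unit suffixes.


// slat z = rail_z + rail_h = 214 + 200 = 414
// slat gap = ⌊(1887 − 8·76) / 9⌋ = 142
translate([345, 292, 0]) cube([68, 68, 490]);
translate([345, 1205, 0]) cube([68, 68, 490]);
translate([2300, 292, 0]) cube([68, 68, 490]);
translate([2300, 1205, 0]) cube([68, 68, 490]);
translate([413, 292, 214]) cube([1887, 34, 200]);
translate([413, 1239, 214]) cube([1887, 34, 200]);
translate([345, 360, 214]) cube([34, 845, 200]);
translate([2334, 360, 214]) cube([34, 845, 200]);
translate([555, 292, 414]) cube([76, 981, 24]);
translate([773, 292, 414]) cube([76, 981, 24]);
translate([991, 292, 414]) cube([76, 981, 24]);
translate([1209, 292, 414]) cube([76, 981, 24]);
translate([1427, 292, 414]) cube([76, 981, 24]);
translate([1645, 292, 414]) cube([76, 981, 24]);
translate([1863, 292, 414]) cube([76, 981, 24]);
translate([2081, 292, 414]) cube([76, 981, 24]);


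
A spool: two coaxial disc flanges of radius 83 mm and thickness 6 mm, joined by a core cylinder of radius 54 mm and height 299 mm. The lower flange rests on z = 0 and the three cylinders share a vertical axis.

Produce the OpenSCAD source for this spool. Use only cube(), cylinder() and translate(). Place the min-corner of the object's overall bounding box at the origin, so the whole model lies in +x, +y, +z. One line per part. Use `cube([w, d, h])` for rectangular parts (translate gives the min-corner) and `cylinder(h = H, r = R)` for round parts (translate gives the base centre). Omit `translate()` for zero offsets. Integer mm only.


translate([83, 83, 0]) cylinder(h = 6, r = 83);
translate([83, 83, 6]) cylinder(h = 299, r = 54);
translate([83, 83, 305]) cylinder(h = 6, r = 83);


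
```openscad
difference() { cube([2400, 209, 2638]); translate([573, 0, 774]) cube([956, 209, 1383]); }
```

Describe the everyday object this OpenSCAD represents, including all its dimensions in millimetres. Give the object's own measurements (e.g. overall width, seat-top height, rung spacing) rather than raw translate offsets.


A wall 2400 mm long (x), 209 mm thick (y), 2638 mm tall, with a rectangular window opening cut through it. The opening is 956 mm wide and 1383 mm tall; its sill is at z = 774 mm and its near (−x) edge is 573 mm from the wall's −x end. The opening passes through the full wall thickness.


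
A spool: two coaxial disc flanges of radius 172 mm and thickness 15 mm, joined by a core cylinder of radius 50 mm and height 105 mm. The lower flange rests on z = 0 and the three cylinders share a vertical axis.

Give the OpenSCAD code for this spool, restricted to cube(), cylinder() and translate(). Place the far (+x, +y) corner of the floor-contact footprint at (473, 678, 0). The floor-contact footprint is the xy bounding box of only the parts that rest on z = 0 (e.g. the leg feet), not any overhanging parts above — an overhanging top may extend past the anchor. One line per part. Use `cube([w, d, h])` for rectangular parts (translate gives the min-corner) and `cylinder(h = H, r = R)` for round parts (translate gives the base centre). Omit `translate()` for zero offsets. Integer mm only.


translate([301, 506, 0]) cylinder(h = 15, r = 172);
translate([301, 506, 15]) cylinder(h = 105, r = 50);
translate([301, 506, 120]) cylinder(h = 15, r = 172);


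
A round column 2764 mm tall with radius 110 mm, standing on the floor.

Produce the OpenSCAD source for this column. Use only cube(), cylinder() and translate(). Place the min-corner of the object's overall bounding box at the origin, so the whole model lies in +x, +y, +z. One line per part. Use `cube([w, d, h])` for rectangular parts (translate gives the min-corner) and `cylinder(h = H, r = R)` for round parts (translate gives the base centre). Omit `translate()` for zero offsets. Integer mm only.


translate([110, 110, 0]) cylinder(h = 2764, r = 110);


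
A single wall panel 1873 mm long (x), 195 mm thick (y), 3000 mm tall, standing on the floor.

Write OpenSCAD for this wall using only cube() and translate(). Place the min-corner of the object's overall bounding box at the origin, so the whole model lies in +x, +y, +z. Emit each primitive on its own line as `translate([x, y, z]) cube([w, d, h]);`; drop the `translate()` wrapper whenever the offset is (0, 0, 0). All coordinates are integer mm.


cube([1873, 195, 3000]);


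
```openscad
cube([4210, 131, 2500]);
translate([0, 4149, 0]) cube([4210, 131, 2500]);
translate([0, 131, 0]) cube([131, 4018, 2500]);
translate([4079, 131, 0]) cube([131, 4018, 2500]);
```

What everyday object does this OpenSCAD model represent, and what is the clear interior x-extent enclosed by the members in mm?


A house (or room) frame. The interior width is 3948 mm.

Four 2500 mm walls enclosing a rectangle with no floor or roof — a room or house frame. Outside width is 4210 mm and wall thickness is 131 mm, so the interior width is 4210 − 2 × 131 = 3948 mm.


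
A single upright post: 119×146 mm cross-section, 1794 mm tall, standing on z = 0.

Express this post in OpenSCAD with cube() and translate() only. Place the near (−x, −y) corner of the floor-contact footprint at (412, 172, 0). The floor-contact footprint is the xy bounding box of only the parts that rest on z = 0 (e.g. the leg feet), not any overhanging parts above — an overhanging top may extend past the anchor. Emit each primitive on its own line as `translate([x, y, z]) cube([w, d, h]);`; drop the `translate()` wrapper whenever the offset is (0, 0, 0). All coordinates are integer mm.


translate([412, 172, 0]) cube([119, 146, 1794]);


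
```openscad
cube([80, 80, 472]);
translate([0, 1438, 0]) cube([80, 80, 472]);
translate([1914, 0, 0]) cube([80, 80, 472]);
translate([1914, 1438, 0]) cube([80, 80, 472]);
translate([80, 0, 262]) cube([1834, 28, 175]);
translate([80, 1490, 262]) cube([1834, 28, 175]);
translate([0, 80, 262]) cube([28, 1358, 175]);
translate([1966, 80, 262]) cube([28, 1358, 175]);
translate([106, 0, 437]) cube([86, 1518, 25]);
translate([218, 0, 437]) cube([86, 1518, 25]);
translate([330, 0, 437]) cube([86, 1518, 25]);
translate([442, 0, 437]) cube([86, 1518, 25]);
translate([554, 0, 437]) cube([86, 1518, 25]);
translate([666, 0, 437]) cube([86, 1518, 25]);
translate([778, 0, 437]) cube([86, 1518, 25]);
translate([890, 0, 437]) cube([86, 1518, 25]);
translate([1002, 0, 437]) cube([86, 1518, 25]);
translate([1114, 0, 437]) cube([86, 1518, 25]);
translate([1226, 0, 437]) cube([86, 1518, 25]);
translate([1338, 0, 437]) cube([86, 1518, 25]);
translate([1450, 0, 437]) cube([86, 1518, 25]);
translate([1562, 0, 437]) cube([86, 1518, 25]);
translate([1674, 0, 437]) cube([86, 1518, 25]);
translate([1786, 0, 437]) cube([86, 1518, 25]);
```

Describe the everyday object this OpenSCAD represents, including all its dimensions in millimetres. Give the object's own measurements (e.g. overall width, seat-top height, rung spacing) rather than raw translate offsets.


A bed frame 1994 mm long (x) by 1518 mm wide (y). Four 80×80 mm corner posts, 472 mm tall, at the corners of the footprint. Four rails of 28 mm thickness and 175 mm height run between adjacent posts with their undersides at z = 262 mm, their outer faces flush with the outside of the frame (the two x-running rails run between the posts' inner faces; the two y-running rails run between the posts' inner faces). 16 slats, each 86 mm wide (x) and 25 mm thick, lie across the top of the two x-running rails, running the full 1518 mm width of the frame in y; along x they sit between the end posts with a 26 mm gap after the −x posts and between neighbouring slats, leaving 42 mm before the +x posts.


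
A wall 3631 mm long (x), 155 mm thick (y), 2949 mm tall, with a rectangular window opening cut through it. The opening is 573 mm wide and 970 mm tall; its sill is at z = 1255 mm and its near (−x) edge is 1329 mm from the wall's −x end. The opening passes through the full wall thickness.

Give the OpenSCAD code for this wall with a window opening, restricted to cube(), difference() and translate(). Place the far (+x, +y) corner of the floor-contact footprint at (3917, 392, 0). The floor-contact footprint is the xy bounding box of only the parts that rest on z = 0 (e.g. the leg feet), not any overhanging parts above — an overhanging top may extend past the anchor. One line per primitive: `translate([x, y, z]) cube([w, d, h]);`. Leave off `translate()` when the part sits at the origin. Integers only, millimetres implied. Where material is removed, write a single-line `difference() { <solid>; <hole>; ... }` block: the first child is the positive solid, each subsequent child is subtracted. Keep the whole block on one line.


difference() { translate([286, 237, 0]) cube([3631, 155, 2949]); translate([1615, 237, 1255]) cube([573, 155, 970]); }


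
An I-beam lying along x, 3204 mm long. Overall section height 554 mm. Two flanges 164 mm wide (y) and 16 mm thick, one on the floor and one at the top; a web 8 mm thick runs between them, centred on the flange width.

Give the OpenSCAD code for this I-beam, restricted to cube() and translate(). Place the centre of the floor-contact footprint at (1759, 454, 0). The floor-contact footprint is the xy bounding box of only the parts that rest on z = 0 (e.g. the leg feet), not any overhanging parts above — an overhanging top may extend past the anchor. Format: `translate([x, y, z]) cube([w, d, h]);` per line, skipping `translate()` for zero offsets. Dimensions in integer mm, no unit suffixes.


translate([157, 372, 0]) cube([3204, 164, 16]);
translate([157, 450, 16]) cube([3204, 8, 522]);
translate([157, 372, 538]) cube([3204, 164, 16]);


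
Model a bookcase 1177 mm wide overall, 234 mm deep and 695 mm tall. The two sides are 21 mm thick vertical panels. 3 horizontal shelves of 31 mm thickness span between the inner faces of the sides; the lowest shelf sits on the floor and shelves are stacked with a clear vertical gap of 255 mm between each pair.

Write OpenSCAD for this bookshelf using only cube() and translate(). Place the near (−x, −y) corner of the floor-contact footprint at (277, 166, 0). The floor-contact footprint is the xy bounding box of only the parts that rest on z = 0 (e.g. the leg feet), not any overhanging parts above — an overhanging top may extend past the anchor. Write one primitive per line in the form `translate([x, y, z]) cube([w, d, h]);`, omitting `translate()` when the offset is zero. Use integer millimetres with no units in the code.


translate([277, 166, 0]) cube([21, 234, 695]);
translate([1433, 166, 0]) cube([21, 234, 695]);
translate([298, 166, 0]) cube([1135, 234, 31]);
translate([298, 166, 286]) cube([1135, 234, 31]);
translate([298, 166, 572]) cube([1135, 234, 31]);


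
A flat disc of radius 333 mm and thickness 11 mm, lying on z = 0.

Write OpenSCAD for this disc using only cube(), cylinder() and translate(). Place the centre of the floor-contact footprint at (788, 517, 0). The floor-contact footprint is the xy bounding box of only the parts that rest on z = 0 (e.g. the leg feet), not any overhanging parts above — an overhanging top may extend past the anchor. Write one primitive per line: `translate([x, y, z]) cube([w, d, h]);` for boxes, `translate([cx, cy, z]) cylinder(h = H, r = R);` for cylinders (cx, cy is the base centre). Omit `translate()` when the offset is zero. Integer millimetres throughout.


translate([788, 517, 0]) cylinder(h = 11, r = 333);


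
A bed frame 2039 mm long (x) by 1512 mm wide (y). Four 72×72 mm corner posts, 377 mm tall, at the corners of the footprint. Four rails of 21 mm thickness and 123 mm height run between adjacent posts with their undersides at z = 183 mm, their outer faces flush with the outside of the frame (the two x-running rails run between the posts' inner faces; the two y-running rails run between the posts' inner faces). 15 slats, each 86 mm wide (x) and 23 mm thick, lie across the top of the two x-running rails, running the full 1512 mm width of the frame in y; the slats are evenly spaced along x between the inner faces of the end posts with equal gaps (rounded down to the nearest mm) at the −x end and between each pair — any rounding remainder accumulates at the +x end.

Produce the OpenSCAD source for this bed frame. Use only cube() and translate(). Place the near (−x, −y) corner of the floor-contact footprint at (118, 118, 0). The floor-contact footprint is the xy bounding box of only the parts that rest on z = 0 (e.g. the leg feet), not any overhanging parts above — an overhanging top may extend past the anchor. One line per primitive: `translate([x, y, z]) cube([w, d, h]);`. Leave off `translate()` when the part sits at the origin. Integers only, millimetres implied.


translate([118, 118, 0]) cube([72, 72, 377]);
translate([118, 1558, 0]) cube([72, 72, 377]);
translate([2085, 118, 0]) cube([72, 72, 377]);
translate([2085, 1558, 0]) cube([72, 72, 377]);
translate([190, 118, 183]) cube([1895, 21, 123]);
translate([190, 1609, 183]) cube([1895, 21, 123]);
translate([118, 190, 183]) cube([21, 1368, 123]);
translate([2136, 190, 183]) cube([21, 1368, 123]);
translate([227, 118, 306]) cube([86, 1512, 23]);
translate([350, 118, 306]) cube([86, 1512, 23]);
translate([473, 118, 306]) cube([86, 1512, 23]);
translate([596, 118, 306]) cube([86, 1512, 23]);
translate([719, 118, 306]) cube([86, 1512, 23]);
translate([842, 118, 306]) cube([86, 1512, 23]);
translate([965, 118, 306]) cube([86, 1512, 23]);
translate([1088, 118, 306]) cube([86, 1512, 23]);
translate([1211, 118, 306]) cube([86, 1512, 23]);
translate([1334, 118, 306]) cube([86, 1512, 23]);
translate([1457, 118, 306]) cube([86, 1512, 23]);
translate([1580, 118, 306]) cube([86, 1512, 23]);
translate([1703, 118, 306]) cube([86, 1512, 23]);
translate([1826, 118, 306]) cube([86, 1512, 23]);
translate([1949, 118, 306]) cube([86, 1512, 23]);


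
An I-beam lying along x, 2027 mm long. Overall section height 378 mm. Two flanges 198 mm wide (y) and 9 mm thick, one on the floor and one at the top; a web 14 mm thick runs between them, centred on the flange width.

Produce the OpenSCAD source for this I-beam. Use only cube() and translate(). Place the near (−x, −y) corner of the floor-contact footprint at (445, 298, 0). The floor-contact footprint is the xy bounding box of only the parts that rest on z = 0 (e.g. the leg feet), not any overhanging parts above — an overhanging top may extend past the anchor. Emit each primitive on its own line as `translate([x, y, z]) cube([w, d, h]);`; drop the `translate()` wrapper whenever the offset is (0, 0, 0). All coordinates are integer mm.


translate([445, 298, 0]) cube([2027, 198, 9]);
translate([445, 390, 9]) cube([2027, 14, 360]);
translate([445, 298, 369]) cube([2027, 198, 9]);


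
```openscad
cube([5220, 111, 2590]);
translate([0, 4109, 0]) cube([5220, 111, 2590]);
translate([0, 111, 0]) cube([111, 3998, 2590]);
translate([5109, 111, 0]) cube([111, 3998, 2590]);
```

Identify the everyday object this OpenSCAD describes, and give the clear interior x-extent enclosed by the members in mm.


A house (or room) frame. The interior width is 4998 mm.

Four 2590 mm walls enclosing a rectangle with no floor or roof — a room or house frame. Outside width is 5220 mm and wall thickness is 111 mm, so the interior width is 5220 − 2 × 111 = 4998 mm.


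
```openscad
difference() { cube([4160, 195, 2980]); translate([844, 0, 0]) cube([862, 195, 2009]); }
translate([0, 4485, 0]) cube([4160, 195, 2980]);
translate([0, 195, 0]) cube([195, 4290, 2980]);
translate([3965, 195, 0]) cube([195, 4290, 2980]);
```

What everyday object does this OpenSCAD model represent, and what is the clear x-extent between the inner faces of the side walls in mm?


A single room. The interior width is 3770 mm.

Four walls enclosing a rectangle with a door in the front wall — a room. Outside width 4160 minus two 195 mm walls gives 3770 mm.


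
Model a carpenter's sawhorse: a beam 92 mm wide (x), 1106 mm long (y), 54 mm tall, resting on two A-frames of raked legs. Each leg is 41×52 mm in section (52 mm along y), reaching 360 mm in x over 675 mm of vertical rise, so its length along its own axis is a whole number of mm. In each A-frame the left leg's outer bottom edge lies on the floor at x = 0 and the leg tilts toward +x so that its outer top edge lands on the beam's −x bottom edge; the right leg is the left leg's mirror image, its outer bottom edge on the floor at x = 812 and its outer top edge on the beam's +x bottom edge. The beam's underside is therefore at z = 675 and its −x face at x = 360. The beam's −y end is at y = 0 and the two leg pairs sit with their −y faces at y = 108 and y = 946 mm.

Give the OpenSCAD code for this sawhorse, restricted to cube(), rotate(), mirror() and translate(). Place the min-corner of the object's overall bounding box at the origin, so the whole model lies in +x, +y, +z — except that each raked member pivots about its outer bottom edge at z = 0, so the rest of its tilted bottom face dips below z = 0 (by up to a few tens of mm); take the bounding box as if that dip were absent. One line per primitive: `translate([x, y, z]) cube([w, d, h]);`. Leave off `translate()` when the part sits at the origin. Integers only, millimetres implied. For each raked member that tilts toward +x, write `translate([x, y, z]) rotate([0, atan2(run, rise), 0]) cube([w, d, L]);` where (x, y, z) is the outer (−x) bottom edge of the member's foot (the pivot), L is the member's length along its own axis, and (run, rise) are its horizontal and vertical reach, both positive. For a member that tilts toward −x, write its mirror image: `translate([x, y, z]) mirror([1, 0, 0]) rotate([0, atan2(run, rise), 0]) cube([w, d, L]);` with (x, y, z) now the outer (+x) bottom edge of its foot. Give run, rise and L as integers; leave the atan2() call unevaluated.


// leg length = √(360² + 675²) = 765
// right-leg outer foot x = 2·360 + 92 = 812
// beam min-corner = (360, 0, 675)
translate([360, 0, 675]) cube([92, 1106, 54]);
translate([0, 108, 0]) rotate([0, atan2(360, 675), 0]) cube([41, 52, 765]);
translate([812, 108, 0]) mirror([1, 0, 0]) rotate([0, atan2(360, 675), 0]) cube([41, 52, 765]);
translate([0, 946, 0]) rotate([0, atan2(360, 675), 0]) cube([41, 52, 765]);
translate([812, 946, 0]) mirror([1, 0, 0]) rotate([0, atan2(360, 675), 0]) cube([41, 52, 765]);


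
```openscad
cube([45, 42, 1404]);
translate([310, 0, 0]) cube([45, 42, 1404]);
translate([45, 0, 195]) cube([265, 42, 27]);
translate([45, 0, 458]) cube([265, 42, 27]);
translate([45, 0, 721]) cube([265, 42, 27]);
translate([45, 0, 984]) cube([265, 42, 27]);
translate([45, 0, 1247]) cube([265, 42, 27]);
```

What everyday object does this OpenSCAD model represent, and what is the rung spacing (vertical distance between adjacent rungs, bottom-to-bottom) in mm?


A ladder. The rung spacing is 263 mm.

Two tall 45×42 posts with 5 short bars between them — a ladder. Adjacent rungs sit at z = 195 and z = 458, so the spacing is 458 − 195 = 263 mm.


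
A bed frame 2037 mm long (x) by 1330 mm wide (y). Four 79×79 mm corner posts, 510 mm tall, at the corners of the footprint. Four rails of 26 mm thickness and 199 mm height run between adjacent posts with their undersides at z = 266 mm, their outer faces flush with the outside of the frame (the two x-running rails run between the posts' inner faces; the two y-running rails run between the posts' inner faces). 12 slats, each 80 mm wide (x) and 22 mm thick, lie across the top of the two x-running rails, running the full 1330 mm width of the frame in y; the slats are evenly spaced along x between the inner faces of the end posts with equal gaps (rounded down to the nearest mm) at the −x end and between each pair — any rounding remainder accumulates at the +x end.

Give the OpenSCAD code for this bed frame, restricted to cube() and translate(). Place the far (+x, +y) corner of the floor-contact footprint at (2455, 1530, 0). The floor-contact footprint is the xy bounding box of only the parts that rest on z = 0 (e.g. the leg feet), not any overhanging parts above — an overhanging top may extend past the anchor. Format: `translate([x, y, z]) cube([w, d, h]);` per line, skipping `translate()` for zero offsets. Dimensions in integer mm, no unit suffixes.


// slat z = rail_z + rail_h = 266 + 199 = 465
// slat gap = ⌊(1879 − 12·80) / 13⌋ = 70
translate([418, 200, 0]) cube([79, 79, 510]);
translate([418, 1451, 0]) cube([79, 79, 510]);
translate([2376, 200, 0]) cube([79, 79, 510]);
translate([2376, 1451, 0]) cube([79, 79, 510]);
translate([497, 200, 266]) cube([1879, 26, 199]);
translate([497, 1504, 266]) cube([1879, 26, 199]);
translate([418, 279, 266]) cube([26, 1172, 199]);
translate([2429, 279, 266]) cube([26, 1172, 199]);
translate([567, 200, 465]) cube([80, 1330, 22]);
translate([717, 200, 465]) cube([80, 1330, 22]);
translate([867, 200, 465]) cube([80, 1330, 22]);
translate([1017, 200, 465]) cube([80, 1330, 22]);
translate([1167, 200, 465]) cube([80, 1330, 22]);
translate([1317, 200, 465]) cube([80, 1330, 22]);
translate([1467, 200, 465]) cube([80, 1330, 22]);
translate([1617, 200, 465]) cube([80, 1330, 22]);
translate([1767, 200, 465]) cube([80, 1330, 22]);
translate([1917, 200, 465]) cube([80, 1330, 22]);
translate([2067, 200, 465]) cube([80, 1330, 22]);
translate([2217, 200, 465]) cube([80, 1330, 22]);


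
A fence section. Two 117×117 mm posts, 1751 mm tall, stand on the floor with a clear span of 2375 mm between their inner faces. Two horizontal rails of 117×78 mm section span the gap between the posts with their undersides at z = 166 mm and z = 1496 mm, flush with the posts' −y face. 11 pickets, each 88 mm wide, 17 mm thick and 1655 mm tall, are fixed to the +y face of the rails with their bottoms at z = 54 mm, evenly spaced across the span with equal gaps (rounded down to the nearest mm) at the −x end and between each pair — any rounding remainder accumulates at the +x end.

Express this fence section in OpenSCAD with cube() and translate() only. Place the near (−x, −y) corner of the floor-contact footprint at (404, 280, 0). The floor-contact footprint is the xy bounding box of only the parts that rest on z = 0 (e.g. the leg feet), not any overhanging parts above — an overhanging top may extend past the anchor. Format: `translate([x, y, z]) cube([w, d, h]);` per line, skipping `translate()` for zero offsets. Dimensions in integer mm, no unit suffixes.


translate([404, 280, 0]) cube([117, 117, 1751]);
translate([2896, 280, 0]) cube([117, 117, 1751]);
translate([521, 280, 166]) cube([2375, 117, 78]);
translate([521, 280, 1496]) cube([2375, 117, 78]);
translate([638, 397, 54]) cube([88, 17, 1655]);
translate([843, 397, 54]) cube([88, 17, 1655]);
translate([1048, 397, 54]) cube([88, 17, 1655]);
translate([1253, 397, 54]) cube([88, 17, 1655]);
translate([1458, 397, 54]) cube([88, 17, 1655]);
translate([1663, 397, 54]) cube([88, 17, 1655]);
translate([1868, 397, 54]) cube([88, 17, 1655]);
translate([2073, 397, 54]) cube([88, 17, 1655]);
translate([2278, 397, 54]) cube([88, 17, 1655]);
translate([2483, 397, 54]) cube([88, 17, 1655]);
translate([2688, 397, 54]) cube([88, 17, 1655]);


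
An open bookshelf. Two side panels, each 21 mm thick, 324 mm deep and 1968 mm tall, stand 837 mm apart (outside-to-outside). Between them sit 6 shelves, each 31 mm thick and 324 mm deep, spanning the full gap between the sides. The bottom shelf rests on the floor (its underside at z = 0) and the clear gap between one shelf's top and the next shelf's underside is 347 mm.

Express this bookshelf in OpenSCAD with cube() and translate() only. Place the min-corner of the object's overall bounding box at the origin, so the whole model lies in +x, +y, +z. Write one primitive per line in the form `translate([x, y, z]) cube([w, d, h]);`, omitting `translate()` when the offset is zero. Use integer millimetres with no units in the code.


cube([21, 324, 1968]);
translate([816, 0, 0]) cube([21, 324, 1968]);
translate([21, 0, 0]) cube([795, 324, 31]);
translate([21, 0, 378]) cube([795, 324, 31]);
translate([21, 0, 756]) cube([795, 324, 31]);
translate([21, 0, 1134]) cube([795, 324, 31]);
translate([21, 0, 1512]) cube([795, 324, 31]);
translate([21, 0, 1890]) cube([795, 324, 31]);


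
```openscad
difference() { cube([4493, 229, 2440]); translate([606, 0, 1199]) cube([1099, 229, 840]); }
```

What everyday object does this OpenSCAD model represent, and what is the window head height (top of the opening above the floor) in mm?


A wall with a window opening. The window head height is 2039 mm.

A wall with a rectangular opening subtracted — a window. Sill at z = 1199, opening 840 mm tall, so the head is at 1199 + 840 = 2039 mm.


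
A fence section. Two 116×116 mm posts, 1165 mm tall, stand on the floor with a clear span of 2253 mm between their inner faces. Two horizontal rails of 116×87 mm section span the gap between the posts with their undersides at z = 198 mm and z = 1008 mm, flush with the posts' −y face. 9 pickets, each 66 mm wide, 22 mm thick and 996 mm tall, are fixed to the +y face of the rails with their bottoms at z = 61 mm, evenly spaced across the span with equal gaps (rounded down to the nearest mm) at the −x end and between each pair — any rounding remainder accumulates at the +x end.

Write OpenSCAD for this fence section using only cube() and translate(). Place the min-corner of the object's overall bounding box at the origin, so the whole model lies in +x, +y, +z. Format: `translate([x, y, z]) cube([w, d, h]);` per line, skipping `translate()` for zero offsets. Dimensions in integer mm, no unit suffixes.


cube([116, 116, 1165]);
translate([2369, 0, 0]) cube([116, 116, 1165]);
translate([116, 0, 198]) cube([2253, 116, 87]);
translate([116, 0, 1008]) cube([2253, 116, 87]);
translate([281, 116, 61]) cube([66, 22, 996]);
translate([512, 116, 61]) cube([66, 22, 996]);
translate([743, 116, 61]) cube([66, 22, 996]);
translate([974, 116, 61]) cube([66, 22, 996]);
translate([1205, 116, 61]) cube([66, 22, 996]);
translate([1436, 116, 61]) cube([66, 22, 996]);
translate([1667, 116, 61]) cube([66, 22, 996]);
translate([1898, 116, 61]) cube([66, 22, 996]);
translate([2129, 116, 61]) cube([66, 22, 996]);


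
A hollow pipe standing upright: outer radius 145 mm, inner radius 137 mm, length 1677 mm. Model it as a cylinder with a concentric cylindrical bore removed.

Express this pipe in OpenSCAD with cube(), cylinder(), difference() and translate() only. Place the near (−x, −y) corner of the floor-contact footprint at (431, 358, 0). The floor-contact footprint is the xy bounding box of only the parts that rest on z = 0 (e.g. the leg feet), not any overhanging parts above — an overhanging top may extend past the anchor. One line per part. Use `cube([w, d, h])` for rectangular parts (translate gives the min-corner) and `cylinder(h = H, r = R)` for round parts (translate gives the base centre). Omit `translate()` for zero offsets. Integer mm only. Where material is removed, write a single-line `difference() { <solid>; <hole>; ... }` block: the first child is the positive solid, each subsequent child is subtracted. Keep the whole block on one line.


difference() { translate([576, 503, 0]) cylinder(h = 1677, r = 145); translate([576, 503, 0]) cylinder(h = 1677, r = 137); }


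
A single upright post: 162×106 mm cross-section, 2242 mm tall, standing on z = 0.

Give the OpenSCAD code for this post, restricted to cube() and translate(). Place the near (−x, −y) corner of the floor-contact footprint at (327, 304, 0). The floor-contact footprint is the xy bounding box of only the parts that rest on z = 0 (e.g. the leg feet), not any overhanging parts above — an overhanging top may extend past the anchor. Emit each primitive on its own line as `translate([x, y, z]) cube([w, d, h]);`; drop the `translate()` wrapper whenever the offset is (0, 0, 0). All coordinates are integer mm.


translate([327, 304, 0]) cube([162, 106, 2242]);


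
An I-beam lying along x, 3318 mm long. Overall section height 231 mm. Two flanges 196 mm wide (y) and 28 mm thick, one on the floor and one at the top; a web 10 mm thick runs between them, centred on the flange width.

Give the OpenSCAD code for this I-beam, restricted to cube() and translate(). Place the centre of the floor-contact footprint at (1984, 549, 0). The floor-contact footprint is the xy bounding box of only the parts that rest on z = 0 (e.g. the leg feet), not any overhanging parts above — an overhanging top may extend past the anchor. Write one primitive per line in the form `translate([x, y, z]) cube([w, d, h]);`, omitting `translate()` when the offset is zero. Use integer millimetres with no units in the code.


translate([325, 451, 0]) cube([3318, 196, 28]);
translate([325, 544, 28]) cube([3318, 10, 175]);
translate([325, 451, 203]) cube([3318, 196, 28]);


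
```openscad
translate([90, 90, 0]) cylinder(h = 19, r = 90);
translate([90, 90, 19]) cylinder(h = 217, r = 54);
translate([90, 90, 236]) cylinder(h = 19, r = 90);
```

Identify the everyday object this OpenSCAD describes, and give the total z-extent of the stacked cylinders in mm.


A spool. The overall height is 255 mm.

Three coaxial cylinders, large–small–large — a spool. Two 19 mm flanges and a 217 mm core give 19 + 217 + 19 = 255 mm.


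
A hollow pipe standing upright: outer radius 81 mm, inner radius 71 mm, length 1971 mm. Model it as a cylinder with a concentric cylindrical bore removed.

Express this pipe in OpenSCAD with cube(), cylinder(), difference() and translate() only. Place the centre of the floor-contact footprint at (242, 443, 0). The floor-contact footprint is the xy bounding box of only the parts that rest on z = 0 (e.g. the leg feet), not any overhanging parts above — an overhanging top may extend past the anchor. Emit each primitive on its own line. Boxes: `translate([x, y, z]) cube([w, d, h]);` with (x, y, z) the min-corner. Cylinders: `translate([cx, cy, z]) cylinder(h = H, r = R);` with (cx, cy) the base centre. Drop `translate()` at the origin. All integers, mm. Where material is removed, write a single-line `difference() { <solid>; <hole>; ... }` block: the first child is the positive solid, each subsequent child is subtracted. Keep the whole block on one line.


difference() { translate([242, 443, 0]) cylinder(h = 1971, r = 81); translate([242, 443, 0]) cylinder(h = 1971, r = 71); }


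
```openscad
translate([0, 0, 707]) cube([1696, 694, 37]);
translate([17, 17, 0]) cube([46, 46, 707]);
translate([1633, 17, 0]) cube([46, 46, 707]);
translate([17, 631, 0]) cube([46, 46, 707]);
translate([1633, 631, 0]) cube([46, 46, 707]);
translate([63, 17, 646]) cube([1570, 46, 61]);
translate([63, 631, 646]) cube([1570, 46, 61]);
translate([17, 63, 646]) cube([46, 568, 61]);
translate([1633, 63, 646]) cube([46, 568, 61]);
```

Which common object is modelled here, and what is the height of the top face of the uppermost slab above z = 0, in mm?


A table. The table height is 744 mm.

A 1696×694×37 slab sits at z = 707 on four 46 mm square posts — a table. The top surface is at 707 + 37 = 744 mm.


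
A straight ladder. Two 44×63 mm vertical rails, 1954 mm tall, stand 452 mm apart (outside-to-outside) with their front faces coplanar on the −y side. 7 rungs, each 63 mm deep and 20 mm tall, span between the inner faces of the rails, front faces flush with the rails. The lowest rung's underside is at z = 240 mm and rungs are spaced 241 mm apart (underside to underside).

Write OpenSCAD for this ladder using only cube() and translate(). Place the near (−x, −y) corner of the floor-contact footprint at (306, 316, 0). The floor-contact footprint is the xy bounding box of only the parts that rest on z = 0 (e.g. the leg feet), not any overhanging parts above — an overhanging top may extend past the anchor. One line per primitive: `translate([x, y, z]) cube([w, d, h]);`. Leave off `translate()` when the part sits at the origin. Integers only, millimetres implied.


translate([306, 316, 0]) cube([44, 63, 1954]);
translate([714, 316, 0]) cube([44, 63, 1954]);
translate([350, 316, 240]) cube([364, 63, 20]);
translate([350, 316, 481]) cube([364, 63, 20]);
translate([350, 316, 722]) cube([364, 63, 20]);
translate([350, 316, 963]) cube([364, 63, 20]);
translate([350, 316, 1204]) cube([364, 63, 20]);
translate([350, 316, 1445]) cube([364, 63, 20]);
translate([350, 316, 1686]) cube([364, 63, 20]);


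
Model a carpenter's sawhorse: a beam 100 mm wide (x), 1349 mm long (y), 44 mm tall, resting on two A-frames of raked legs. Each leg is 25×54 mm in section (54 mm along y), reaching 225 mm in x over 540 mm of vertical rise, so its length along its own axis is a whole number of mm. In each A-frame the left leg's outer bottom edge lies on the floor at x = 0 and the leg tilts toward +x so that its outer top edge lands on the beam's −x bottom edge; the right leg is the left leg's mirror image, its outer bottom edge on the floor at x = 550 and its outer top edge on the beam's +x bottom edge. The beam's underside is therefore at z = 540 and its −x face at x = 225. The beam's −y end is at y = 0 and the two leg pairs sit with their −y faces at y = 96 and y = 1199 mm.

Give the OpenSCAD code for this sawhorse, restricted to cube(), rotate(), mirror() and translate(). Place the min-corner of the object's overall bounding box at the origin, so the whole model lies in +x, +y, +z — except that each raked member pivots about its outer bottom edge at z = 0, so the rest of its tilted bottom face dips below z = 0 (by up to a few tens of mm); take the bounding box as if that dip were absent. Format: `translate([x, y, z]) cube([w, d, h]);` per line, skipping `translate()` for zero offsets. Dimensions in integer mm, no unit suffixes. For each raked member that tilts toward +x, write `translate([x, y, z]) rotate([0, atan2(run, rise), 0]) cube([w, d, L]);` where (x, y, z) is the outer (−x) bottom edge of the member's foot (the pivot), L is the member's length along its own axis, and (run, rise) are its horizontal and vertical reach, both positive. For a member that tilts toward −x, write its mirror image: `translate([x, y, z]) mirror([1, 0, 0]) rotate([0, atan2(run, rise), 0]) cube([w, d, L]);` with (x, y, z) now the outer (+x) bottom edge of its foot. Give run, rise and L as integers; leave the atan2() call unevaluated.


translate([225, 0, 540]) cube([100, 1349, 44]);
translate([0, 96, 0]) rotate([0, atan2(225, 540), 0]) cube([25, 54, 585]);
translate([550, 96, 0]) mirror([1, 0, 0]) rotate([0, atan2(225, 540), 0]) cube([25, 54, 585]);
translate([0, 1199, 0]) rotate([0, atan2(225, 540), 0]) cube([25, 54, 585]);
translate([550, 1199, 0]) mirror([1, 0, 0]) rotate([0, atan2(225, 540), 0]) cube([25, 54, 585]);


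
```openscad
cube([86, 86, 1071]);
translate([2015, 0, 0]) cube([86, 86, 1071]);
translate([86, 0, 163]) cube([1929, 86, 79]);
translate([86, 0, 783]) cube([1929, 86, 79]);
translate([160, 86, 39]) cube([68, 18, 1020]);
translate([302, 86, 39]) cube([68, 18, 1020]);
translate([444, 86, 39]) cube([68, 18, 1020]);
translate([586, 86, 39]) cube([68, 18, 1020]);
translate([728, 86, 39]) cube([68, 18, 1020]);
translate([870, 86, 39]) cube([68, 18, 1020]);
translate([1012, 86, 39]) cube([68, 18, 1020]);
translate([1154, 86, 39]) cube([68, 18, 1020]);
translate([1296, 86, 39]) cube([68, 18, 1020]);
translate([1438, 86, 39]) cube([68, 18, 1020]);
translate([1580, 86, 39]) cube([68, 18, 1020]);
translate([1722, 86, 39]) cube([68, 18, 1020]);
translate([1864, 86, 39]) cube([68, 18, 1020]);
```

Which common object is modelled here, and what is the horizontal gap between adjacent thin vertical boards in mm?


A fence section. The picket gap is 74 mm.

Two posts, two rails, 13 pickets — a fence section. Span 1929 mm holds 13 pickets of 68 mm with 14 equal gaps: ⌊(1929 − 13·68) / 14⌋ = 74 mm.


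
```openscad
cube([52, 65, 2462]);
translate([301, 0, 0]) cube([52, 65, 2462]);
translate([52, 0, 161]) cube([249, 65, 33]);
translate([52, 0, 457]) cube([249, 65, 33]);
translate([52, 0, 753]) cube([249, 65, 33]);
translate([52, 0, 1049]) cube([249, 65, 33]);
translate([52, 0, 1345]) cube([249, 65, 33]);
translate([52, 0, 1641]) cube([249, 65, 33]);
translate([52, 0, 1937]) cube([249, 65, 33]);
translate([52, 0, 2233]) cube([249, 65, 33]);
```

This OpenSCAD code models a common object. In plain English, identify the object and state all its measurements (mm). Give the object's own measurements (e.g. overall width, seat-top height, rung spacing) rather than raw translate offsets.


A straight ladder. Two 52×65 mm vertical rails, 2462 mm tall, stand 353 mm apart (outside-to-outside) with their front faces coplanar on the −y side. 8 rungs, each 65 mm deep and 33 mm tall, span between the inner faces of the rails, front faces flush with the rails. The lowest rung's underside is at z = 161 mm and rungs are spaced 296 mm apart (underside to underside).


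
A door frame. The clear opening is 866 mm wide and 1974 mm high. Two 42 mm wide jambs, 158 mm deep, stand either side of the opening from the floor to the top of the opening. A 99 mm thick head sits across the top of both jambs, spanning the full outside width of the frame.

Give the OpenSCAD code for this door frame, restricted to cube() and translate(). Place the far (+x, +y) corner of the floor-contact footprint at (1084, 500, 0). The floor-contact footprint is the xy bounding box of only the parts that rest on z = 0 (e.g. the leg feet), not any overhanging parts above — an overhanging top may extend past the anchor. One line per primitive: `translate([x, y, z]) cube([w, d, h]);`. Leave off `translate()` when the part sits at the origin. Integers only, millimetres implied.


translate([134, 342, 0]) cube([42, 158, 1974]);
translate([1042, 342, 0]) cube([42, 158, 1974]);
translate([134, 342, 1974]) cube([950, 158, 99]);


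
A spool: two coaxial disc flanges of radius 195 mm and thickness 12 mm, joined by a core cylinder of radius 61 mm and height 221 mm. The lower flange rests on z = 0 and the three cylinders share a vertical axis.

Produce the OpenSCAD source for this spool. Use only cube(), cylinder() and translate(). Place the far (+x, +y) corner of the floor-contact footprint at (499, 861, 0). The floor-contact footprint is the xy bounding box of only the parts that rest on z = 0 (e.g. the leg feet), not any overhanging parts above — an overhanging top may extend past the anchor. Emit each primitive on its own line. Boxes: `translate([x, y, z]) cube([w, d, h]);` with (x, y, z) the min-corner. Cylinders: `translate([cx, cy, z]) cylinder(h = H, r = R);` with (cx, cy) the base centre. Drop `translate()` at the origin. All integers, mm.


translate([304, 666, 0]) cylinder(h = 12, r = 195);
translate([304, 666, 12]) cylinder(h = 221, r = 61);
translate([304, 666, 233]) cylinder(h = 12, r = 195);
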